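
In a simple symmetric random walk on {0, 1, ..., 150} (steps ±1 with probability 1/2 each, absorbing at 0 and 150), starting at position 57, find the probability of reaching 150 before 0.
P(hit 150 before 0) = 57/150 = 19/50

Let u_k = P(hit 150 before 0 | start at k). Then u_0 = 0, u_150 = 1, and u_k = u_{k-1}/2 + u_{k+1}/2 for 1 ≤ k ≤ 149. This harmonic recurrence is solved by u_k = k/150, giving u_57 = 57/150 = 19/50.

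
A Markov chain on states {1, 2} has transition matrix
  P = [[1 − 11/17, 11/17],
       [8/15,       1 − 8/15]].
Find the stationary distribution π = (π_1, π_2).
π_1 = 136/301, π_2 = 165/301

Solve πP = π with π_1 + π_2 = 1. From πP = π: π_1 · (1 − 11/17) + π_2 · 8/15 = π_1 ⇒ π_2 · 8/15 = π_1 · 11/17 ⇒ π_2/π_1 = (11/17)/(8/15) = 165/136. Together with π_1 + π_2 = 1:
  π_1 = (8/15)/(11/17 + 8/15) = (8/15)/(301/255) = 136/301,
  π_2 = (11/17)/(11/17 + 8/15) = (11/17)/(301/255) = 165/301.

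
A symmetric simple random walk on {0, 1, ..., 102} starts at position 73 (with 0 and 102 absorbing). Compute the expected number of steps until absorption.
E[τ | X_0 = 73] = 2117

Let v_k = E[τ | X_0 = k]. Boundary: v_0 = v_102 = 0. Recurrence: v_k = 1 + (v_{k-1} + v_{k+1})/2 for 1 ≤ k ≤ 101. The particular solution to v_k − (v_{k-1} + v_{k+1})/2 = 1 is v_k = −k^2. Adding homogeneous solution A + B k and matching boundaries gives v_k = k (102 − k). Substituting k = 73: v_73 = 73 · 29 = 2117.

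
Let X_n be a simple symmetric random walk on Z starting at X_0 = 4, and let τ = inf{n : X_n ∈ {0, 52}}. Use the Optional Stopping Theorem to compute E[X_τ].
E[X_τ] = 4

X_n is a martingale and τ is a bounded-mean stopping time (indeed τ is finite a.s. with bounded expectation since the walk is in a bounded region). By the OST, E[X_τ] = E[X_0] = 4. Equivalently: E[X_τ] = 52 · P(hit 52 first) + 0 · P(hit 0 first) = 52 · (4/52) = 4.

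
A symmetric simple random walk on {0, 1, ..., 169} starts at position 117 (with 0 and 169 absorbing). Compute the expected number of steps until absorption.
E[τ | X_0 = 117] = 6084

Let v_k = E[τ | X_0 = k]. Boundary: v_0 = v_169 = 0. Recurrence: v_k = 1 + (v_{k-1} + v_{k+1})/2 for 1 ≤ k ≤ 168. The particular solution to v_k − (v_{k-1} + v_{k+1})/2 = 1 is v_k = −k^2. Adding homogeneous solution A + B k and matching boundaries gives v_k = k (169 − k). Substituting k = 117: v_117 = 117 · 52 = 6084.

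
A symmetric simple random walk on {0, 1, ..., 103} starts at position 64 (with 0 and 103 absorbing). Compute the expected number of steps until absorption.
E[τ | X_0 = 64] = 2496

Let v_k = E[τ | X_0 = k]. Boundary: v_0 = v_103 = 0. Recurrence: v_k = 1 + (v_{k-1} + v_{k+1})/2 for 1 ≤ k ≤ 102. The particular solution to v_k − (v_{k-1} + v_{k+1})/2 = 1 is v_k = −k^2. Adding homogeneous solution A + B k and matching boundaries gives v_k = k (103 − k). Substituting k = 64: v_64 = 64 · 39 = 2496.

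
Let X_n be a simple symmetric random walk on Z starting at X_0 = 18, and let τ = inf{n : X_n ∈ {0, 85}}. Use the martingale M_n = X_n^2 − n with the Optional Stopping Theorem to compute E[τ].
E[τ] = 1206

M_n = X_n^2 − n is a martingale (since E[X_{n+1}^2 | F_n] = X_n^2 + 1). By OST (τ has finite mean in a bounded region), E[M_τ] = E[M_0] = X_0^2 − 0 = 18^2 = 324. Also E[M_τ] = E[X_τ^2] − E[τ]. The walk exits at 0 or 85, with P(hit 85 first) = 18/85, so E[X_τ^2] = 85^2 · 18/85 + 0 = 1530. Thus E[τ] = E[X_τ^2] − E[M_τ] = 1530 − 324 = 1206 = 18(85 − 18) = 1206.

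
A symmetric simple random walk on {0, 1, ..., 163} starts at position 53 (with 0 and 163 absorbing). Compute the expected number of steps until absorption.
E[τ | X_0 = 53] = 5830

Let v_k = E[τ | X_0 = k]. Boundary: v_0 = v_163 = 0. Recurrence: v_k = 1 + (v_{k-1} + v_{k+1})/2 for 1 ≤ k ≤ 162. The particular solution to v_k − (v_{k-1} + v_{k+1})/2 = 1 is v_k = −k^2. Adding homogeneous solution A + B k and matching boundaries gives v_k = k (163 − k). Substituting k = 53: v_53 = 53 · 110 = 5830.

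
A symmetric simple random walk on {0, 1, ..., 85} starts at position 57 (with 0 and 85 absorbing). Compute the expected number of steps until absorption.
E[τ | X_0 = 57] = 1596

Let v_k = E[τ | X_0 = k]. Boundary: v_0 = v_85 = 0. Recurrence: v_k = 1 + (v_{k-1} + v_{k+1})/2 for 1 ≤ k ≤ 84. The particular solution to v_k − (v_{k-1} + v_{k+1})/2 = 1 is v_k = −k^2. Adding homogeneous solution A + B k and matching boundaries gives v_k = k (85 − k). Substituting k = 57: v_57 = 57 · 28 = 1596.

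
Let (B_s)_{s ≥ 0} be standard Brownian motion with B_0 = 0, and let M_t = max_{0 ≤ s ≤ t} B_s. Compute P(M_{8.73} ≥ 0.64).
P(M_{8.73} ≥ 0.64) = 2·P(B_{8.73} ≥ 0.64) = 2(1 − Φ(0.64/√8.73)) ≈ 0.8285

By the reflection principle for Brownian motion, P(M_t ≥ a) = 2 · P(B_t ≥ a) for a ≥ 0. Since B_t ~ N(0, t), P(B_t ≥ 0.64) = 1 − Φ(0.64/√t) = 1 − Φ(0.64/√8.73) = 1 − Φ(0.2166). So
  P(M_{8.73} ≥ 0.64) = 2(1 − Φ(0.2166)) ≈ 0.8285.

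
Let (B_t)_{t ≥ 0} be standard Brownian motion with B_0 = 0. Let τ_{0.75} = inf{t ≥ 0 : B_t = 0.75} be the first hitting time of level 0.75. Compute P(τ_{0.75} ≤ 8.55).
P(τ_{0.75} ≤ 8.55) = 2(1 − Φ(0.75/√8.55)) = 2(1 − Φ(0.2565)) ≈ 0.7976

By the reflection principle for standard BM, P(τ_b ≤ t) = 2 · P(B_t ≥ b). Since B_t ~ N(0, t), P(B_t ≥ 0.75) = 1 − Φ(0.75/√t) = 1 − Φ(0.75/√8.55) = 1 − Φ(0.2565) ≈ 0.39878. Doubling: P(τ_{0.75} ≤ 8.55) ≈ 2 · 0.39878 = 0.79756 ≈ 0.7976.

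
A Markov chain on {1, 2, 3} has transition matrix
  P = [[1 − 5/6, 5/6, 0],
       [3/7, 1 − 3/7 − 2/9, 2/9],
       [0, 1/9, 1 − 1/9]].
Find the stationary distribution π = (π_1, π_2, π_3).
π = (6/41, 35/123, 70/123)

This is a birth-death chain on three states, which satisfies detailed balance: π_1 · P_{12} = π_2 · P_{21} and π_2 · P_{23} = π_3 · P_{32}.
From π_1 · 5/6 = π_2 · 3/7: π_2/π_1 = (5/6)/(3/7) = 35/18.
From π_2 · 2/9 = π_3 · 1/9: π_3/π_2 = (2/9)/(1/9) = 2.
Take π_1 proportional to 1; then unnormalized π = (1, 35/18, 35/9). Normalize by dividing by the sum 41/6:
  π = (6/41, 35/123, 70/123).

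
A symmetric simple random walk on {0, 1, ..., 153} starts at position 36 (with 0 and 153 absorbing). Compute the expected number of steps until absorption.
E[τ | X_0 = 36] = 4212

Let v_k = E[τ | X_0 = k]. Boundary: v_0 = v_153 = 0. Recurrence: v_k = 1 + (v_{k-1} + v_{k+1})/2 for 1 ≤ k ≤ 152. The particular solution to v_k − (v_{k-1} + v_{k+1})/2 = 1 is v_k = −k^2. Adding homogeneous solution A + B k and matching boundaries gives v_k = k (153 − k). Substituting k = 36: v_36 = 36 · 117 = 4212.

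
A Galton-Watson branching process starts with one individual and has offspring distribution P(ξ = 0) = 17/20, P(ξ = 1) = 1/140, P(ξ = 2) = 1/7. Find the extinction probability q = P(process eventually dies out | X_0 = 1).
q = 1

Mean offspring μ = 0·17/20 + 1·1/140 + 2·1/7 = 41/140 ≤ 1. For μ ≤ 1 with offspring not concentrated at 1, the Galton-Watson process goes extinct almost surely, so q = 1.
(Algebraic check: The pgf is f(s) = 17/20 + 1/140·s + 1/7·s². The extinction probability q is the smallest fixed point of f in [0, 1]. Setting s = f(s):
  1/7·s² + (1/140 − 1)·s + 17/20 = 0
  1/7·s² − (17/20 + 1/7)·s + 17/20 = 0
which factors as (s − 1)·(1/7·s − 17/20) = 0, giving roots s = 1 and s = (17/20)/(1/7) = 119/20. Since 119/20 ≥ 1, the smallest root in [0, 1] is s = 1.)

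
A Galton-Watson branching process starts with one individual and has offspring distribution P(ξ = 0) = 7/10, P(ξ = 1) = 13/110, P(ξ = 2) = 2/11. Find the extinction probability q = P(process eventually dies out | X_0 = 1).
q = 1

Mean offspring μ = 0·7/10 + 1·13/110 + 2·2/11 = 53/110 ≤ 1. For μ ≤ 1 with offspring not concentrated at 1, the Galton-Watson process goes extinct almost surely, so q = 1.
(Algebraic check: The pgf is f(s) = 7/10 + 13/110·s + 2/11·s². The extinction probability q is the smallest fixed point of f in [0, 1]. Setting s = f(s):
  2/11·s² + (13/110 − 1)·s + 7/10 = 0
  2/11·s² − (7/10 + 2/11)·s + 7/10 = 0
which factors as (s − 1)·(2/11·s − 7/10) = 0, giving roots s = 1 and s = (7/10)/(2/11) = 77/20. Since 77/20 ≥ 1, the smallest root in [0, 1] is s = 1.)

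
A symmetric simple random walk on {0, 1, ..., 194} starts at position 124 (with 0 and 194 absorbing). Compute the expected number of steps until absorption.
E[τ | X_0 = 124] = 8680

Let v_k = E[τ | X_0 = k]. Boundary: v_0 = v_194 = 0. Recurrence: v_k = 1 + (v_{k-1} + v_{k+1})/2 for 1 ≤ k ≤ 193. The particular solution to v_k − (v_{k-1} + v_{k+1})/2 = 1 is v_k = −k^2. Adding homogeneous solution A + B k and matching boundaries gives v_k = k (194 − k). Substituting k = 124: v_124 = 124 · 70 = 8680.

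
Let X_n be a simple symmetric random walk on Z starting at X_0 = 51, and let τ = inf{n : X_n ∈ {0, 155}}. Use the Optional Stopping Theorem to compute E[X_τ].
E[X_τ] = 51

X_n is a martingale and τ is a bounded-mean stopping time (indeed τ is finite a.s. with bounded expectation since the walk is in a bounded region). By the OST, E[X_τ] = E[X_0] = 51. Equivalently: E[X_τ] = 155 · P(hit 155 first) + 0 · P(hit 0 first) = 155 · (51/155) = 51.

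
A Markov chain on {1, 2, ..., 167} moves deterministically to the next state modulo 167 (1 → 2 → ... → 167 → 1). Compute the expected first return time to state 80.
E[T_80 | X_0 = 80] = 167

The chain cycles deterministically, so starting at state 80 it returns in exactly 167 steps. Equivalently, the stationary distribution is uniform π_j = 1/167 for every state j, so by Kac's formula E[T_80] = 1/π_80 = 167.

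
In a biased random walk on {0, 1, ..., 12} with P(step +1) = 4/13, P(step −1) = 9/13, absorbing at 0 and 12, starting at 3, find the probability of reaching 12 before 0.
P(hit 12 before 0) = (1 − (9/4)^3) / (1 − (9/4)^12) = 262144/424680841

Let u_k denote P(reach 12 before 0 | start at k). Boundary: u_0 = 0, u_12 = 1. Recurrence: u_k = 4/13·u_{k+1} + 9/13·u_{k-1} for 1 ≤ k ≤ 11. Try u_k = A + B·r^k with r = q/p = (9/13)/(4/13) = 9/4. Substitution satisfies the recurrence; boundary conditions give:
  u_k = (1 − r^k) / (1 − r^N) = (1 − (9/4)^3) / (1 − (9/4)^12) = 262144/424680841.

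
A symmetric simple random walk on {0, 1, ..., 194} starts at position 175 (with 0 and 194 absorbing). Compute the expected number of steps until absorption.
E[τ | X_0 = 175] = 3325

Let v_k = E[τ | X_0 = k]. Boundary: v_0 = v_194 = 0. Recurrence: v_k = 1 + (v_{k-1} + v_{k+1})/2 for 1 ≤ k ≤ 193. The particular solution to v_k − (v_{k-1} + v_{k+1})/2 = 1 is v_k = −k^2. Adding homogeneous solution A + B k and matching boundaries gives v_k = k (194 − k). Substituting k = 175: v_175 = 175 · 19 = 3325.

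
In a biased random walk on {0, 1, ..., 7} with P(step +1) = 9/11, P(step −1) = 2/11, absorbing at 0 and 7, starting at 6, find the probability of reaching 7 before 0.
P(hit 7 before 0) = (1 − (2/9)^6) / (1 − (2/9)^7) = 683199/683263

Let u_k denote P(reach 7 before 0 | start at k). Boundary: u_0 = 0, u_7 = 1. Recurrence: u_k = 9/11·u_{k+1} + 2/11·u_{k-1} for 1 ≤ k ≤ 6. Try u_k = A + B·r^k with r = q/p = (2/11)/(9/11) = 2/9. Substitution satisfies the recurrence; boundary conditions give:
  u_k = (1 − r^k) / (1 − r^N) = (1 − (2/9)^6) / (1 − (2/9)^7) = 683199/683263.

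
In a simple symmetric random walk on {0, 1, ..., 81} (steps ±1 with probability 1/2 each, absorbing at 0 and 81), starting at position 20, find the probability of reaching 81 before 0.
P(hit 81 before 0) = 20/81

Let u_k = P(hit 81 before 0 | start at k). Then u_0 = 0, u_81 = 1, and u_k = u_{k-1}/2 + u_{k+1}/2 for 1 ≤ k ≤ 80. This harmonic recurrence is solved by u_k = k/81, giving u_20 = 20/81.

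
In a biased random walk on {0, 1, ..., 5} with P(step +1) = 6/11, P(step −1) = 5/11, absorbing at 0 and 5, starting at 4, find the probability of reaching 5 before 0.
P(hit 5 before 0) = (1 − (5/6)^4) / (1 − (5/6)^5) = 4026/4651

Let u_k denote P(reach 5 before 0 | start at k). Boundary: u_0 = 0, u_5 = 1. Recurrence: u_k = 6/11·u_{k+1} + 5/11·u_{k-1} for 1 ≤ k ≤ 4. Try u_k = A + B·r^k with r = q/p = (5/11)/(6/11) = 5/6. Substitution satisfies the recurrence; boundary conditions give:
  u_k = (1 − r^k) / (1 − r^N) = (1 − (5/6)^4) / (1 − (5/6)^5) = 4026/4651.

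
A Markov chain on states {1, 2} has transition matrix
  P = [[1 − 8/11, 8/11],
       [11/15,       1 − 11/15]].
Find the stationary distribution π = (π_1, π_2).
π_1 = 121/241, π_2 = 120/241

Solve πP = π with π_1 + π_2 = 1. From πP = π: π_1 · (1 − 8/11) + π_2 · 11/15 = π_1 ⇒ π_2 · 11/15 = π_1 · 8/11 ⇒ π_2/π_1 = (8/11)/(11/15) = 120/121. Together with π_1 + π_2 = 1:
  π_1 = (11/15)/(8/11 + 11/15) = (11/15)/(241/165) = 121/241,
  π_2 = (8/11)/(8/11 + 11/15) = (8/11)/(241/165) = 120/241.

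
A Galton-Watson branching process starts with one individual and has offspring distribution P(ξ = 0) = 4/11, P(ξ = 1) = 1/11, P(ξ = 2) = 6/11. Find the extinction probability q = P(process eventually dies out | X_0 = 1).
q = 2/3

The pgf is f(s) = 4/11 + 1/11·s + 6/11·s². The extinction probability q is the smallest fixed point of f in [0, 1]. Setting s = f(s):
  6/11·s² + (1/11 − 1)·s + 4/11 = 0
  6/11·s² − (4/11 + 6/11)·s + 4/11 = 0
which factors as (s − 1)·(6/11·s − 4/11) = 0, giving roots s = 1 and s = (4/11)/(6/11) = 2/3.
Mean offspring μ = 1/11 + 2·6/11 = 13/11 > 1 (supercritical), so q < 1. The extinction probability is the smaller root: q = (4/11)/(6/11) = 2/3.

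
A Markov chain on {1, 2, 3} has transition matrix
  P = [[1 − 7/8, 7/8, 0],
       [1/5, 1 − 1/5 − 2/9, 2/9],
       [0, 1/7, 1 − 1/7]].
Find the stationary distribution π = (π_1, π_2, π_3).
π = (72/877, 315/877, 490/877)

This is a birth-death chain on three states, which satisfies detailed balance: π_1 · P_{12} = π_2 · P_{21} and π_2 · P_{23} = π_3 · P_{32}.
From π_1 · 7/8 = π_2 · 1/5: π_2/π_1 = (7/8)/(1/5) = 35/8.
From π_2 · 2/9 = π_3 · 1/7: π_3/π_2 = (2/9)/(1/7) = 14/9.
Take π_1 proportional to 1; then unnormalized π = (1, 35/8, 245/36). Normalize by dividing by the sum 877/72:
  π = (72/877, 315/877, 490/877).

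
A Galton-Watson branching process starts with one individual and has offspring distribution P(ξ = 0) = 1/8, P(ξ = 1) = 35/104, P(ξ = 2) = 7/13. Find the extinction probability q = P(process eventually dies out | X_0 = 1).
q = 13/56

The pgf is f(s) = 1/8 + 35/104·s + 7/13·s². The extinction probability q is the smallest fixed point of f in [0, 1]. Setting s = f(s):
  7/13·s² + (35/104 − 1)·s + 1/8 = 0
  7/13·s² − (1/8 + 7/13)·s + 1/8 = 0
which factors as (s − 1)·(7/13·s − 1/8) = 0, giving roots s = 1 and s = (1/8)/(7/13) = 13/56.
Mean offspring μ = 35/104 + 2·7/13 = 147/104 > 1 (supercritical), so q < 1. The extinction probability is the smaller root: q = (1/8)/(7/13) = 13/56.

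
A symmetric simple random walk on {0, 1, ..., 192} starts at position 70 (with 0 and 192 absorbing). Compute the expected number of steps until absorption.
E[τ | X_0 = 70] = 8540

Let v_k = E[τ | X_0 = k]. Boundary: v_0 = v_192 = 0. Recurrence: v_k = 1 + (v_{k-1} + v_{k+1})/2 for 1 ≤ k ≤ 191. The particular solution to v_k − (v_{k-1} + v_{k+1})/2 = 1 is v_k = −k^2. Adding homogeneous solution A + B k and matching boundaries gives v_k = k (192 − k). Substituting k = 70: v_70 = 70 · 122 = 8540.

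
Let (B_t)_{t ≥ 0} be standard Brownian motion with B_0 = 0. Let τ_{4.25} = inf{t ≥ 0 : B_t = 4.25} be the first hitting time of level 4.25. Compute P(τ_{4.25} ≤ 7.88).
P(τ_{4.25} ≤ 7.88) = 2(1 − Φ(4.25/√7.88)) = 2(1 − Φ(1.5140)) ≈ 0.1300

By the reflection principle for standard BM, P(τ_b ≤ t) = 2 · P(B_t ≥ b). Since B_t ~ N(0, t), P(B_t ≥ 4.25) = 1 − Φ(4.25/√t) = 1 − Φ(4.25/√7.88) = 1 − Φ(1.5140) ≈ 0.06501. Doubling: P(τ_{4.25} ≤ 7.88) ≈ 2 · 0.06501 = 0.13002 ≈ 0.1300.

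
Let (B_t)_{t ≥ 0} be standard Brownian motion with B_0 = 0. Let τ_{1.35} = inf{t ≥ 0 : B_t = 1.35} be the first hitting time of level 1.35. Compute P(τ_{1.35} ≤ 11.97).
P(τ_{1.35} ≤ 11.97) = 2(1 − Φ(1.35/√11.97)) = 2(1 − Φ(0.3902)) ≈ 0.6964

By the reflection principle for standard BM, P(τ_b ≤ t) = 2 · P(B_t ≥ b). Since B_t ~ N(0, t), P(B_t ≥ 1.35) = 1 − Φ(1.35/√t) = 1 − Φ(1.35/√11.97) = 1 − Φ(0.3902) ≈ 0.34819. Doubling: P(τ_{1.35} ≤ 11.97) ≈ 2 · 0.34819 = 0.69638 ≈ 0.6964.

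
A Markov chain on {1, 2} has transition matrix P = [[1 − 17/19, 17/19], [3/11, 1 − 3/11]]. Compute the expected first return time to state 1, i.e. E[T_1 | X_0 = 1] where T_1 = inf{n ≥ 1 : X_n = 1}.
E[T_1 | X_0 = 1] = 1/π_1 = 244/57

For an irreducible recurrent Markov chain with stationary distribution π, E[T_i | X_0 = i] = 1/π_i (Kac's formula). Here π_1 = (3/11)/(17/19 + 3/11) = (3/11)/(244/209) = 57/244, so E[T_1 | X_0 = 1] = 1/π_1 = (17/19 + 3/11)/(3/11) = (244/209)/(3/11) = 244/57.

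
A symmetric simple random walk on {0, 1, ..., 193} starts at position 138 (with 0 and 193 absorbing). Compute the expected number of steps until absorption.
E[τ | X_0 = 138] = 7590

Let v_k = E[τ | X_0 = k]. Boundary: v_0 = v_193 = 0. Recurrence: v_k = 1 + (v_{k-1} + v_{k+1})/2 for 1 ≤ k ≤ 192. The particular solution to v_k − (v_{k-1} + v_{k+1})/2 = 1 is v_k = −k^2. Adding homogeneous solution A + B k and matching boundaries gives v_k = k (193 − k). Substituting k = 138: v_138 = 138 · 55 = 7590.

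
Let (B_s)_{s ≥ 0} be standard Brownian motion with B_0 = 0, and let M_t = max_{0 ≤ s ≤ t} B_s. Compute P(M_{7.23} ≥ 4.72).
P(M_{7.23} ≥ 4.72) = 2·P(B_{7.23} ≥ 4.72) = 2(1 − Φ(4.72/√7.23)) ≈ 0.0792

By the reflection principle for Brownian motion, P(M_t ≥ a) = 2 · P(B_t ≥ a) for a ≥ 0. Since B_t ~ N(0, t), P(B_t ≥ 4.72) = 1 − Φ(4.72/√t) = 1 − Φ(4.72/√7.23) = 1 − Φ(1.7554). So
  P(M_{7.23} ≥ 4.72) = 2(1 − Φ(1.7554)) ≈ 0.0792.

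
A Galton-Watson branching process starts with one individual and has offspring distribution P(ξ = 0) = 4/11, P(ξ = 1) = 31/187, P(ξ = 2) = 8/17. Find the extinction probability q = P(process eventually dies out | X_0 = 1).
q = 17/22

The pgf is f(s) = 4/11 + 31/187·s + 8/17·s². The extinction probability q is the smallest fixed point of f in [0, 1]. Setting s = f(s):
  8/17·s² + (31/187 − 1)·s + 4/11 = 0
  8/17·s² − (4/11 + 8/17)·s + 4/11 = 0
which factors as (s − 1)·(8/17·s − 4/11) = 0, giving roots s = 1 and s = (4/11)/(8/17) = 17/22.
Mean offspring μ = 31/187 + 2·8/17 = 207/187 > 1 (supercritical), so q < 1. The extinction probability is the smaller root: q = (4/11)/(8/17) = 17/22.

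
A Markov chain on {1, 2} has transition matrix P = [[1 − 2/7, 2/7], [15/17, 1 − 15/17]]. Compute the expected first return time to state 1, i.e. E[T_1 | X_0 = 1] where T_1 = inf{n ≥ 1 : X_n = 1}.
E[T_1 | X_0 = 1] = 1/π_1 = 139/105

For an irreducible recurrent Markov chain with stationary distribution π, E[T_i | X_0 = i] = 1/π_i (Kac's formula). Here π_1 = (15/17)/(2/7 + 15/17) = (15/17)/(139/119) = 105/139, so E[T_1 | X_0 = 1] = 1/π_1 = (2/7 + 15/17)/(15/17) = (139/119)/(15/17) = 139/105.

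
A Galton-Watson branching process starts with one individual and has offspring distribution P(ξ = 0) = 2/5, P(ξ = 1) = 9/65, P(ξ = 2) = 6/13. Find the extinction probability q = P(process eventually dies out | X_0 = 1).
q = 13/15

The pgf is f(s) = 2/5 + 9/65·s + 6/13·s². The extinction probability q is the smallest fixed point of f in [0, 1]. Setting s = f(s):
  6/13·s² + (9/65 − 1)·s + 2/5 = 0
  6/13·s² − (2/5 + 6/13)·s + 2/5 = 0
which factors as (s − 1)·(6/13·s − 2/5) = 0, giving roots s = 1 and s = (2/5)/(6/13) = 13/15.
Mean offspring μ = 9/65 + 2·6/13 = 69/65 > 1 (supercritical), so q < 1. The extinction probability is the smaller root: q = (2/5)/(6/13) = 13/15.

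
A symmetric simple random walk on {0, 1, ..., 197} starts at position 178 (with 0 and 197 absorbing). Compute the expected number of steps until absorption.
E[τ | X_0 = 178] = 3382

Let v_k = E[τ | X_0 = k]. Boundary: v_0 = v_197 = 0. Recurrence: v_k = 1 + (v_{k-1} + v_{k+1})/2 for 1 ≤ k ≤ 196. The particular solution to v_k − (v_{k-1} + v_{k+1})/2 = 1 is v_k = −k^2. Adding homogeneous solution A + B k and matching boundaries gives v_k = k (197 − k). Substituting k = 178: v_178 = 178 · 19 = 3382.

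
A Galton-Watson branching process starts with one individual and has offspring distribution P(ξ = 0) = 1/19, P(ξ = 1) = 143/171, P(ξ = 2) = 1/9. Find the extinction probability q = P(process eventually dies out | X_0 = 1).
q = 9/19

The pgf is f(s) = 1/19 + 143/171·s + 1/9·s². The extinction probability q is the smallest fixed point of f in [0, 1]. Setting s = f(s):
  1/9·s² + (143/171 − 1)·s + 1/19 = 0
  1/9·s² − (1/19 + 1/9)·s + 1/19 = 0
which factors as (s − 1)·(1/9·s − 1/19) = 0, giving roots s = 1 and s = (1/19)/(1/9) = 9/19.
Mean offspring μ = 143/171 + 2·1/9 = 181/171 > 1 (supercritical), so q < 1. The extinction probability is the smaller root: q = (1/19)/(1/9) = 9/19.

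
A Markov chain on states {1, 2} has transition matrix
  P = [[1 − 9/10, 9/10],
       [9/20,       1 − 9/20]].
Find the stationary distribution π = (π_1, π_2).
π_1 = 1/3, π_2 = 2/3

Solve πP = π with π_1 + π_2 = 1. From πP = π: π_1 · (1 − 9/10) + π_2 · 9/20 = π_1 ⇒ π_2 · 9/20 = π_1 · 9/10 ⇒ π_2/π_1 = (9/10)/(9/20) = 2. Together with π_1 + π_2 = 1:
  π_1 = (9/20)/(9/10 + 9/20) = (9/20)/(27/20) = 1/3,
  π_2 = (9/10)/(9/10 + 9/20) = (9/10)/(27/20) = 2/3.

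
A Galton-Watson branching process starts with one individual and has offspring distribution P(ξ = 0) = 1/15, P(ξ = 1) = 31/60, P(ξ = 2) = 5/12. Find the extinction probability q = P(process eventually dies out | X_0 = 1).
q = 4/25

The pgf is f(s) = 1/15 + 31/60·s + 5/12·s². The extinction probability q is the smallest fixed point of f in [0, 1]. Setting s = f(s):
  5/12·s² + (31/60 − 1)·s + 1/15 = 0
  5/12·s² − (1/15 + 5/12)·s + 1/15 = 0
which factors as (s − 1)·(5/12·s − 1/15) = 0, giving roots s = 1 and s = (1/15)/(5/12) = 4/25.
Mean offspring μ = 31/60 + 2·5/12 = 27/20 > 1 (supercritical), so q < 1. The extinction probability is the smaller root: q = (1/15)/(5/12) = 4/25.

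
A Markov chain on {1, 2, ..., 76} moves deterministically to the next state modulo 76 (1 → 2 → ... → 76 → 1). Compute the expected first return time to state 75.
E[T_75 | X_0 = 75] = 76

The chain cycles deterministically, so starting at state 75 it returns in exactly 76 steps. Equivalently, the stationary distribution is uniform π_j = 1/76 for every state j, so by Kac's formula E[T_75] = 1/π_75 = 76.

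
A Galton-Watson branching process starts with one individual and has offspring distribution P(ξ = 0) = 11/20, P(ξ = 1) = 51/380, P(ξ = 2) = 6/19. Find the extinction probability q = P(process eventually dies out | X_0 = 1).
q = 1

Mean offspring μ = 0·11/20 + 1·51/380 + 2·6/19 = 291/380 ≤ 1. For μ ≤ 1 with offspring not concentrated at 1, the Galton-Watson process goes extinct almost surely, so q = 1.
(Algebraic check: The pgf is f(s) = 11/20 + 51/380·s + 6/19·s². The extinction probability q is the smallest fixed point of f in [0, 1]. Setting s = f(s):
  6/19·s² + (51/380 − 1)·s + 11/20 = 0
  6/19·s² − (11/20 + 6/19)·s + 11/20 = 0
which factors as (s − 1)·(6/19·s − 11/20) = 0, giving roots s = 1 and s = (11/20)/(6/19) = 209/120. Since 209/120 ≥ 1, the smallest root in [0, 1] is s = 1.)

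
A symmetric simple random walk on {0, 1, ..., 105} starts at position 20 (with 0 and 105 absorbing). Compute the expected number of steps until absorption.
E[τ | X_0 = 20] = 1700

Let v_k = E[τ | X_0 = k]. Boundary: v_0 = v_105 = 0. Recurrence: v_k = 1 + (v_{k-1} + v_{k+1})/2 for 1 ≤ k ≤ 104. The particular solution to v_k − (v_{k-1} + v_{k+1})/2 = 1 is v_k = −k^2. Adding homogeneous solution A + B k and matching boundaries gives v_k = k (105 − k). Substituting k = 20: v_20 = 20 · 85 = 1700.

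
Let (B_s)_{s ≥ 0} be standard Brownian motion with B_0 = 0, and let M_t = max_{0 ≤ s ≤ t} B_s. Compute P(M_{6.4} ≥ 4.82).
P(M_{6.4} ≥ 4.82) = 2·P(B_{6.4} ≥ 4.82) = 2(1 − Φ(4.82/√6.4)) ≈ 0.0567

By the reflection principle for Brownian motion, P(M_t ≥ a) = 2 · P(B_t ≥ a) for a ≥ 0. Since B_t ~ N(0, t), P(B_t ≥ 4.82) = 1 − Φ(4.82/√t) = 1 − Φ(4.82/√6.4) = 1 − Φ(1.9053). So
  P(M_{6.4} ≥ 4.82) = 2(1 − Φ(1.9053)) ≈ 0.0567.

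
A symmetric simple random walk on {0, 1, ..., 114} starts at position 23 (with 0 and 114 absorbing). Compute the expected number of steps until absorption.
E[τ | X_0 = 23] = 2093

Let v_k = E[τ | X_0 = k]. Boundary: v_0 = v_114 = 0. Recurrence: v_k = 1 + (v_{k-1} + v_{k+1})/2 for 1 ≤ k ≤ 113. The particular solution to v_k − (v_{k-1} + v_{k+1})/2 = 1 is v_k = −k^2. Adding homogeneous solution A + B k and matching boundaries gives v_k = k (114 − k). Substituting k = 23: v_23 = 23 · 91 = 2093.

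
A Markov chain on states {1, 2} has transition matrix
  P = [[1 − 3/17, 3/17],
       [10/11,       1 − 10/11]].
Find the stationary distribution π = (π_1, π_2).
π_1 = 170/203, π_2 = 33/203

Solve πP = π with π_1 + π_2 = 1. From πP = π: π_1 · (1 − 3/17) + π_2 · 10/11 = π_1 ⇒ π_2 · 10/11 = π_1 · 3/17 ⇒ π_2/π_1 = (3/17)/(10/11) = 33/170. Together with π_1 + π_2 = 1:
  π_1 = (10/11)/(3/17 + 10/11) = (10/11)/(203/187) = 170/203,
  π_2 = (3/17)/(3/17 + 10/11) = (3/17)/(203/187) = 33/203.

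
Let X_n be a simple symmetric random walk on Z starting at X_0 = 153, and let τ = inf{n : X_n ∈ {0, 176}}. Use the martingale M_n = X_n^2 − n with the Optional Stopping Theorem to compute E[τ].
E[τ] = 3519

M_n = X_n^2 − n is a martingale (since E[X_{n+1}^2 | F_n] = X_n^2 + 1). By OST (τ has finite mean in a bounded region), E[M_τ] = E[M_0] = X_0^2 − 0 = 153^2 = 23409. Also E[M_τ] = E[X_τ^2] − E[τ]. The walk exits at 0 or 176, with P(hit 176 first) = 153/176, so E[X_τ^2] = 176^2 · 153/176 + 0 = 26928. Thus E[τ] = E[X_τ^2] − E[M_τ] = 26928 − 23409 = 3519 = 153(176 − 153) = 3519.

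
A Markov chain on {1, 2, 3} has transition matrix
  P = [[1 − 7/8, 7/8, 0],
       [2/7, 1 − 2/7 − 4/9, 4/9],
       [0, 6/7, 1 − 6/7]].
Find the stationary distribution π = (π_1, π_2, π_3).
π = (432/2441, 1323/2441, 686/2441)

This is a birth-death chain on three states, which satisfies detailed balance: π_1 · P_{12} = π_2 · P_{21} and π_2 · P_{23} = π_3 · P_{32}.
From π_1 · 7/8 = π_2 · 2/7: π_2/π_1 = (7/8)/(2/7) = 49/16.
From π_2 · 4/9 = π_3 · 6/7: π_3/π_2 = (4/9)/(6/7) = 14/27.
Take π_1 proportional to 1; then unnormalized π = (1, 49/16, 343/216). Normalize by dividing by the sum 2441/432:
  π = (432/2441, 1323/2441, 686/2441).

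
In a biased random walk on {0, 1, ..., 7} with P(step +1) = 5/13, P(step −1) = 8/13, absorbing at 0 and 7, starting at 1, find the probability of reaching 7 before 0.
P(hit 7 before 0) = (1 − (8/5)^1) / (1 − (8/5)^7) = 15625/673009

Let u_k denote P(reach 7 before 0 | start at k). Boundary: u_0 = 0, u_7 = 1. Recurrence: u_k = 5/13·u_{k+1} + 8/13·u_{k-1} for 1 ≤ k ≤ 6. Try u_k = A + B·r^k with r = q/p = (8/13)/(5/13) = 8/5. Substitution satisfies the recurrence; boundary conditions give:
  u_k = (1 − r^k) / (1 − r^N) = (1 − (8/5)^1) / (1 − (8/5)^7) = 15625/673009.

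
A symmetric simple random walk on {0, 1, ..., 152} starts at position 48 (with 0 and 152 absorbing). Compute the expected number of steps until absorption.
E[τ | X_0 = 48] = 4992

Let v_k = E[τ | X_0 = k]. Boundary: v_0 = v_152 = 0. Recurrence: v_k = 1 + (v_{k-1} + v_{k+1})/2 for 1 ≤ k ≤ 151. The particular solution to v_k − (v_{k-1} + v_{k+1})/2 = 1 is v_k = −k^2. Adding homogeneous solution A + B k and matching boundaries gives v_k = k (152 − k). Substituting k = 48: v_48 = 48 · 104 = 4992.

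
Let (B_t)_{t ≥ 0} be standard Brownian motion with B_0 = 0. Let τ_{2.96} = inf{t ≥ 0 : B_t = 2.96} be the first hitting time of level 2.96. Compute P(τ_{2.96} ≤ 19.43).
P(τ_{2.96} ≤ 19.43) = 2(1 − Φ(2.96/√19.43)) = 2(1 − Φ(0.6715)) ≈ 0.5019

By the reflection principle for standard BM, P(τ_b ≤ t) = 2 · P(B_t ≥ b). Since B_t ~ N(0, t), P(B_t ≥ 2.96) = 1 − Φ(2.96/√t) = 1 − Φ(2.96/√19.43) = 1 − Φ(0.6715) ≈ 0.25095. Doubling: P(τ_{2.96} ≤ 19.43) ≈ 2 · 0.25095 = 0.50190 ≈ 0.5019.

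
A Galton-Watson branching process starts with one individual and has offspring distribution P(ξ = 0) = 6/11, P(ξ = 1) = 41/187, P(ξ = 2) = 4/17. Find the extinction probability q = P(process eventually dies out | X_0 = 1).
q = 1

Mean offspring μ = 0·6/11 + 1·41/187 + 2·4/17 = 129/187 ≤ 1. For μ ≤ 1 with offspring not concentrated at 1, the Galton-Watson process goes extinct almost surely, so q = 1.
(Algebraic check: The pgf is f(s) = 6/11 + 41/187·s + 4/17·s². The extinction probability q is the smallest fixed point of f in [0, 1]. Setting s = f(s):
  4/17·s² + (41/187 − 1)·s + 6/11 = 0
  4/17·s² − (6/11 + 4/17)·s + 6/11 = 0
which factors as (s − 1)·(4/17·s − 6/11) = 0, giving roots s = 1 and s = (6/11)/(4/17) = 51/22. Since 51/22 ≥ 1, the smallest root in [0, 1] is s = 1.)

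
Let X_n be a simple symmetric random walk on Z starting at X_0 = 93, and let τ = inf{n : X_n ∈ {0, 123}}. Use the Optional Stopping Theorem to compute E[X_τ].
E[X_τ] = 93

X_n is a martingale and τ is a bounded-mean stopping time (indeed τ is finite a.s. with bounded expectation since the walk is in a bounded region). By the OST, E[X_τ] = E[X_0] = 93. Equivalently: E[X_τ] = 123 · P(hit 123 first) + 0 · P(hit 0 first) = 123 · (93/123) = 93.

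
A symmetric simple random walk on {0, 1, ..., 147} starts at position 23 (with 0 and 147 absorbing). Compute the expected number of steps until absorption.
E[τ | X_0 = 23] = 2852

Let v_k = E[τ | X_0 = k]. Boundary: v_0 = v_147 = 0. Recurrence: v_k = 1 + (v_{k-1} + v_{k+1})/2 for 1 ≤ k ≤ 146. The particular solution to v_k − (v_{k-1} + v_{k+1})/2 = 1 is v_k = −k^2. Adding homogeneous solution A + B k and matching boundaries gives v_k = k (147 − k). Substituting k = 23: v_23 = 23 · 124 = 2852.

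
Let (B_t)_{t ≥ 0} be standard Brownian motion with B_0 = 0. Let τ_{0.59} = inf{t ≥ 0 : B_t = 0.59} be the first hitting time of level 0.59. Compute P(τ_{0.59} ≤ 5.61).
P(τ_{0.59} ≤ 5.61) = 2(1 − Φ(0.59/√5.61)) = 2(1 − Φ(0.2491)) ≈ 0.8033

By the reflection principle for standard BM, P(τ_b ≤ t) = 2 · P(B_t ≥ b). Since B_t ~ N(0, t), P(B_t ≥ 0.59) = 1 − Φ(0.59/√t) = 1 − Φ(0.59/√5.61) = 1 − Φ(0.2491) ≈ 0.40164. Doubling: P(τ_{0.59} ≤ 5.61) ≈ 2 · 0.40164 = 0.80328 ≈ 0.8033.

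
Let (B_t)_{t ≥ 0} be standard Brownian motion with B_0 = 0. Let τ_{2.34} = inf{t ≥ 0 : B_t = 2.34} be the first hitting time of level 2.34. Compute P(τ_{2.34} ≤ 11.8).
P(τ_{2.34} ≤ 11.8) = 2(1 − Φ(2.34/√11.8)) = 2(1 − Φ(0.6812)) ≈ 0.4957

By the reflection principle for standard BM, P(τ_b ≤ t) = 2 · P(B_t ≥ b). Since B_t ~ N(0, t), P(B_t ≥ 2.34) = 1 − Φ(2.34/√t) = 1 − Φ(2.34/√11.8) = 1 − Φ(0.6812) ≈ 0.24787. Doubling: P(τ_{2.34} ≤ 11.8) ≈ 2 · 0.24787 = 0.49574 ≈ 0.4957.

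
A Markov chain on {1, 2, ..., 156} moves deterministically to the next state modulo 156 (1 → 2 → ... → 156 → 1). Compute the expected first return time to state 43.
E[T_43 | X_0 = 43] = 156

The chain cycles deterministically, so starting at state 43 it returns in exactly 156 steps. Equivalently, the stationary distribution is uniform π_j = 1/156 for every state j, so by Kac's formula E[T_43] = 1/π_43 = 156.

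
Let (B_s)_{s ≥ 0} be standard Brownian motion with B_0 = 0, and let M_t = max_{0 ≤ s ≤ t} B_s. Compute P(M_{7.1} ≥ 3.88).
P(M_{7.1} ≥ 3.88) = 2·P(B_{7.1} ≥ 3.88) = 2(1 − Φ(3.88/√7.1)) ≈ 0.1454

By the reflection principle for Brownian motion, P(M_t ≥ a) = 2 · P(B_t ≥ a) for a ≥ 0. Since B_t ~ N(0, t), P(B_t ≥ 3.88) = 1 − Φ(3.88/√t) = 1 − Φ(3.88/√7.1) = 1 − Φ(1.4561). So
  P(M_{7.1} ≥ 3.88) = 2(1 − Φ(1.4561)) ≈ 0.1454.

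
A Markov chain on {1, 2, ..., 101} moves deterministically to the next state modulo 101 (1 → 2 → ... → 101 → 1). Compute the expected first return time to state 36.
E[T_36 | X_0 = 36] = 101

The chain cycles deterministically, so starting at state 36 it returns in exactly 101 steps. Equivalently, the stationary distribution is uniform π_j = 1/101 for every state j, so by Kac's formula E[T_36] = 1/π_36 = 101.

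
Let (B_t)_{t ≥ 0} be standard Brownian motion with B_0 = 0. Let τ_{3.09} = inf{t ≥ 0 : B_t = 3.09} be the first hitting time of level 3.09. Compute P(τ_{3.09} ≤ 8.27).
P(τ_{3.09} ≤ 8.27) = 2(1 − Φ(3.09/√8.27)) = 2(1 − Φ(1.0745)) ≈ 0.2826

By the reflection principle for standard BM, P(τ_b ≤ t) = 2 · P(B_t ≥ b). Since B_t ~ N(0, t), P(B_t ≥ 3.09) = 1 − Φ(3.09/√t) = 1 − Φ(3.09/√8.27) = 1 − Φ(1.0745) ≈ 0.14130. Doubling: P(τ_{3.09} ≤ 8.27) ≈ 2 · 0.14130 = 0.28260 ≈ 0.2826.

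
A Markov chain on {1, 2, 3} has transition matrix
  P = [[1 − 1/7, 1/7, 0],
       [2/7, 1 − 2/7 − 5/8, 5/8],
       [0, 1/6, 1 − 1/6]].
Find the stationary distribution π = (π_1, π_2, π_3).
π = (8/27, 4/27, 5/9)

This is a birth-death chain on three states, which satisfies detailed balance: π_1 · P_{12} = π_2 · P_{21} and π_2 · P_{23} = π_3 · P_{32}.
From π_1 · 1/7 = π_2 · 2/7: π_2/π_1 = (1/7)/(2/7) = 1/2.
From π_2 · 5/8 = π_3 · 1/6: π_3/π_2 = (5/8)/(1/6) = 15/4.
Take π_1 proportional to 1; then unnormalized π = (1, 1/2, 15/8). Normalize by dividing by the sum 27/8:
  π = (8/27, 4/27, 5/9).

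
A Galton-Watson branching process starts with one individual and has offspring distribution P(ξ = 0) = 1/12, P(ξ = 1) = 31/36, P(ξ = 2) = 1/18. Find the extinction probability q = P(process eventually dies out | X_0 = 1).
q = 1

Mean offspring μ = 0·1/12 + 1·31/36 + 2·1/18 = 35/36 ≤ 1. For μ ≤ 1 with offspring not concentrated at 1, the Galton-Watson process goes extinct almost surely, so q = 1.
(Algebraic check: The pgf is f(s) = 1/12 + 31/36·s + 1/18·s². The extinction probability q is the smallest fixed point of f in [0, 1]. Setting s = f(s):
  1/18·s² + (31/36 − 1)·s + 1/12 = 0
  1/18·s² − (1/12 + 1/18)·s + 1/12 = 0
which factors as (s − 1)·(1/18·s − 1/12) = 0, giving roots s = 1 and s = (1/12)/(1/18) = 3/2. Since 3/2 ≥ 1, the smallest root in [0, 1] is s = 1.)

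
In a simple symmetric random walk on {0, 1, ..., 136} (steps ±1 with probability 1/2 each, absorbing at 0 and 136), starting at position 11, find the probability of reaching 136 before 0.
P(hit 136 before 0) = 11/136

Let u_k = P(hit 136 before 0 | start at k). Then u_0 = 0, u_136 = 1, and u_k = u_{k-1}/2 + u_{k+1}/2 for 1 ≤ k ≤ 135. This harmonic recurrence is solved by u_k = k/136, giving u_11 = 11/136.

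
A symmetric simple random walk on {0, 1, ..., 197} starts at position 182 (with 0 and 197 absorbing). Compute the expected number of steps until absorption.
E[τ | X_0 = 182] = 2730

Let v_k = E[τ | X_0 = k]. Boundary: v_0 = v_197 = 0. Recurrence: v_k = 1 + (v_{k-1} + v_{k+1})/2 for 1 ≤ k ≤ 196. The particular solution to v_k − (v_{k-1} + v_{k+1})/2 = 1 is v_k = −k^2. Adding homogeneous solution A + B k and matching boundaries gives v_k = k (197 − k). Substituting k = 182: v_182 = 182 · 15 = 2730.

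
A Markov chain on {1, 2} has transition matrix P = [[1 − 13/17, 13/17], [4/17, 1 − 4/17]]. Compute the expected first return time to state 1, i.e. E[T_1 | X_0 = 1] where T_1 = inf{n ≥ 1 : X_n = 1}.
E[T_1 | X_0 = 1] = 1/π_1 = 17/4

For an irreducible recurrent Markov chain with stationary distribution π, E[T_i | X_0 = i] = 1/π_i (Kac's formula). Here π_1 = (4/17)/(13/17 + 4/17) = (4/17)/(1) = 4/17, so E[T_1 | X_0 = 1] = 1/π_1 = (13/17 + 4/17)/(4/17) = (1)/(4/17) = 17/4.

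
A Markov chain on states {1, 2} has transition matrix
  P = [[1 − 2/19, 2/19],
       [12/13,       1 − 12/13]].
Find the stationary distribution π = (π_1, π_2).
π_1 = 114/127, π_2 = 13/127

Solve πP = π with π_1 + π_2 = 1. From πP = π: π_1 · (1 − 2/19) + π_2 · 12/13 = π_1 ⇒ π_2 · 12/13 = π_1 · 2/19 ⇒ π_2/π_1 = (2/19)/(12/13) = 13/114. Together with π_1 + π_2 = 1:
  π_1 = (12/13)/(2/19 + 12/13) = (12/13)/(254/247) = 114/127,
  π_2 = (2/19)/(2/19 + 12/13) = (2/19)/(254/247) = 13/127.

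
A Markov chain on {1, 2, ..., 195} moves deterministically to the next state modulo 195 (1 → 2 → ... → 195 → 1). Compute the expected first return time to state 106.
E[T_106 | X_0 = 106] = 195

The chain cycles deterministically, so starting at state 106 it returns in exactly 195 steps. Equivalently, the stationary distribution is uniform π_j = 1/195 for every state j, so by Kac's formula E[T_106] = 1/π_106 = 195.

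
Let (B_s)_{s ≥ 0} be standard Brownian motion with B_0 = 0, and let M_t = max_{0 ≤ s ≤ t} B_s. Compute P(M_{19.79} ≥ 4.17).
P(M_{19.79} ≥ 4.17) = 2·P(B_{19.79} ≥ 4.17) = 2(1 − Φ(4.17/√19.79)) ≈ 0.3486

By the reflection principle for Brownian motion, P(M_t ≥ a) = 2 · P(B_t ≥ a) for a ≥ 0. Since B_t ~ N(0, t), P(B_t ≥ 4.17) = 1 − Φ(4.17/√t) = 1 − Φ(4.17/√19.79) = 1 − Φ(0.9374). So
  P(M_{19.79} ≥ 4.17) = 2(1 − Φ(0.9374)) ≈ 0.3486.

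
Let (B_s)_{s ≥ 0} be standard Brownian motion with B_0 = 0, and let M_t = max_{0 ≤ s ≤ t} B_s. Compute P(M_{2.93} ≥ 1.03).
P(M_{2.93} ≥ 1.03) = 2·P(B_{2.93} ≥ 1.03) = 2(1 − Φ(1.03/√2.93)) ≈ 0.5474

By the reflection principle for Brownian motion, P(M_t ≥ a) = 2 · P(B_t ≥ a) for a ≥ 0. Since B_t ~ N(0, t), P(B_t ≥ 1.03) = 1 − Φ(1.03/√t) = 1 − Φ(1.03/√2.93) = 1 − Φ(0.6017). So
  P(M_{2.93} ≥ 1.03) = 2(1 − Φ(0.6017)) ≈ 0.5474.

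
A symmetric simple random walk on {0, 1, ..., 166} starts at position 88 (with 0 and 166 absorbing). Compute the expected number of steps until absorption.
E[τ | X_0 = 88] = 6864

Let v_k = E[τ | X_0 = k]. Boundary: v_0 = v_166 = 0. Recurrence: v_k = 1 + (v_{k-1} + v_{k+1})/2 for 1 ≤ k ≤ 165. The particular solution to v_k − (v_{k-1} + v_{k+1})/2 = 1 is v_k = −k^2. Adding homogeneous solution A + B k and matching boundaries gives v_k = k (166 − k). Substituting k = 88: v_88 = 88 · 78 = 6864.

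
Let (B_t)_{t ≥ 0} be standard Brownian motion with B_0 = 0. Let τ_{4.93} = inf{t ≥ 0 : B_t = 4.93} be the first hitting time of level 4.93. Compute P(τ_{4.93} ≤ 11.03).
P(τ_{4.93} ≤ 11.03) = 2(1 − Φ(4.93/√11.03)) = 2(1 − Φ(1.4844)) ≈ 0.1377

By the reflection principle for standard BM, P(τ_b ≤ t) = 2 · P(B_t ≥ b). Since B_t ~ N(0, t), P(B_t ≥ 4.93) = 1 − Φ(4.93/√t) = 1 − Φ(4.93/√11.03) = 1 − Φ(1.4844) ≈ 0.06885. Doubling: P(τ_{4.93} ≤ 11.03) ≈ 2 · 0.06885 = 0.13770 ≈ 0.1377.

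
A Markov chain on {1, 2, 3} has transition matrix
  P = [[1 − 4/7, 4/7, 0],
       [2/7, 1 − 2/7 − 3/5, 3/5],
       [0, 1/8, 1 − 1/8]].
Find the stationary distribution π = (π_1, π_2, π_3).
π = (5/63, 10/63, 16/21)

This is a birth-death chain on three states, which satisfies detailed balance: π_1 · P_{12} = π_2 · P_{21} and π_2 · P_{23} = π_3 · P_{32}.
From π_1 · 4/7 = π_2 · 2/7: π_2/π_1 = (4/7)/(2/7) = 2.
From π_2 · 3/5 = π_3 · 1/8: π_3/π_2 = (3/5)/(1/8) = 24/5.
Take π_1 proportional to 1; then unnormalized π = (1, 2, 48/5). Normalize by dividing by the sum 63/5:
  π = (5/63, 10/63, 16/21).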